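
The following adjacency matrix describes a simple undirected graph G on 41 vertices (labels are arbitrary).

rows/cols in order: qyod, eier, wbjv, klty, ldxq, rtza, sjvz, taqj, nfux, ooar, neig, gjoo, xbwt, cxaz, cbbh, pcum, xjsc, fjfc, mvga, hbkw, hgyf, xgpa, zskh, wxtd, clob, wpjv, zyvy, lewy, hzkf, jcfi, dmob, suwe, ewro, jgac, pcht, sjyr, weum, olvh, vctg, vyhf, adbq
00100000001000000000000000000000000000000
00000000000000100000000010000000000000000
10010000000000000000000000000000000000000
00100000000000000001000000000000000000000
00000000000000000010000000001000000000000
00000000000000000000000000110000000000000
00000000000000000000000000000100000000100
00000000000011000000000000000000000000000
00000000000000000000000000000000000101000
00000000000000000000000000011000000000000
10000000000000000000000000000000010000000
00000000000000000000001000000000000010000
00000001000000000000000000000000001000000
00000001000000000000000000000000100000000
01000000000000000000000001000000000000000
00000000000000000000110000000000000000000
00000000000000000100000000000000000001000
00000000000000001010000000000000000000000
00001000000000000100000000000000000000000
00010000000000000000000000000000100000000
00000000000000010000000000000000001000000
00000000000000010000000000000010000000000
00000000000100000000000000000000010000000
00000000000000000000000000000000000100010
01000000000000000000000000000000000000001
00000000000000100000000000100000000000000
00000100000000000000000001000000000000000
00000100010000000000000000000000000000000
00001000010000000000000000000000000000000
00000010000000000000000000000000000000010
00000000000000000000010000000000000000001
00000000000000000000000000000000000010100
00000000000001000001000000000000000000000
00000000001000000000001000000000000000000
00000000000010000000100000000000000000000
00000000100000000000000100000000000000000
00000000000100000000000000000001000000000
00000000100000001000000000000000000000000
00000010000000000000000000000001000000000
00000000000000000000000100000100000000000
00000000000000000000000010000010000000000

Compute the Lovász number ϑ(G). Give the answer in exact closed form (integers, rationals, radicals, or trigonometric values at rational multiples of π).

deg(olvh) = 2; N(olvh) = {nfux, xjsc}.
N(cbbh) = {eier, wpjv}, |N(cbbh)| = 2.
Vertex gjoo has 2 neighbors: zskh, weum.
deg(suwe) = 2; N(suwe) = {weum, vctg}.
41-vertex 2-regular graph: a single 41-cycle (edge-transitive).
Distinct eigenvalues (to 3 d.p.): [2.0, 1.977, 1.907, 1.792, 1.636, 1.441, 1.212, 0.955, 0.676, 0.381, 0.077, -0.229, -0.53, -0.818, -1.087, -1.331, -1.543, -1.719, -1.855, -1.947, -1.994].
Lovász (edge-transitive): ϑ = −41·(-2*cos(pi/41))/((2)−(-2*cos(pi/41))) = 41*cos(pi/41)/(cos(pi/41) + 1).
≈ 20.4698803 (to 7 d.p.).
α=20, χ(Ḡ)=21; ϑ=41*cos(pi/41)/(cos(pi/41) + 1) lies between (both strict).

41*cos(pi/41)/(cos(pi/41) + 1)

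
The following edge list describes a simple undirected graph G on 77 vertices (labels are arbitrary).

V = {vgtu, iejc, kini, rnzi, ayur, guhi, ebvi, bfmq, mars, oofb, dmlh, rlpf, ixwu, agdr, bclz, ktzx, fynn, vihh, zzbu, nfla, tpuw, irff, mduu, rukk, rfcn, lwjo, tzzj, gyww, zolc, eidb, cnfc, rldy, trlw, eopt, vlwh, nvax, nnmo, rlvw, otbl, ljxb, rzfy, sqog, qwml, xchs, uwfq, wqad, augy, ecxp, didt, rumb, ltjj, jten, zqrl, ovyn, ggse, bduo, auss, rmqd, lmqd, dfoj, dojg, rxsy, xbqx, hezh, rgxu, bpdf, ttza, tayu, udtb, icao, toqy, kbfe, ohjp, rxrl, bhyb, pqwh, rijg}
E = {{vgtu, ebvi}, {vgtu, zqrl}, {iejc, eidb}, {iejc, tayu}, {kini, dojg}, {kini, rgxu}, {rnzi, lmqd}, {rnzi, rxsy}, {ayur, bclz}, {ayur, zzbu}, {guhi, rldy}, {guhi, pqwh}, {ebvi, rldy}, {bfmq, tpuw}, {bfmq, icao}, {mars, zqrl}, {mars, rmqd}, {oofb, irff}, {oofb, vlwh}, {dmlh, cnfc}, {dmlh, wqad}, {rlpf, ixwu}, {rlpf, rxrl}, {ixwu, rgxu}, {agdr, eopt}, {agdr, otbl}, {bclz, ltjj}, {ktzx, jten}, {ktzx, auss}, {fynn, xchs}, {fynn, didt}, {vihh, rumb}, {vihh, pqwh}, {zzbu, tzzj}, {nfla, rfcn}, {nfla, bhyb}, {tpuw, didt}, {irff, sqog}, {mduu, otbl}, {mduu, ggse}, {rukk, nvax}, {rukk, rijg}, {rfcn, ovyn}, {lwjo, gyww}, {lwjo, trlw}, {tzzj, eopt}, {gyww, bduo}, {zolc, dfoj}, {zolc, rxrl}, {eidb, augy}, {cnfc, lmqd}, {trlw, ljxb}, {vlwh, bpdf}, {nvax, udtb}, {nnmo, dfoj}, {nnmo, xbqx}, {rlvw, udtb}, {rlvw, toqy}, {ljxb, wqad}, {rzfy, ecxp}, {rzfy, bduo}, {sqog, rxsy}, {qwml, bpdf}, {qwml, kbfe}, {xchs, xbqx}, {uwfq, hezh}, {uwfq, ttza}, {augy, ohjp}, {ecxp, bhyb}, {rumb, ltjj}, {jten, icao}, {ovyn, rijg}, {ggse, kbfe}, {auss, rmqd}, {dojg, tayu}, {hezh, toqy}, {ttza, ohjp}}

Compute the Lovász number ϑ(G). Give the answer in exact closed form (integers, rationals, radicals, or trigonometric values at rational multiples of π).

77*cos(pi/77)/(cos(pi/77) + 1)

N(vgtu) = {ebvi, zqrl}, |N(vgtu)| = 2.
deg(uwfq) = 2; N(uwfq) = {hezh, ttza}.
Vertex ecxp has 2 neighbors: rzfy, bhyb.
Vertex kini has 2 neighbors: dojg, rgxu.
77-vertex 2-regular graph: connected 2-regular on 77 ⇒ C_{77}.
spec(A) ≈ [2.0, 1.993, 1.973, 1.94, 1.894, 1.836, 1.765, 1.683, 1.589, 1.484, 1.37, 1.247, 1.115, 0.976, 0.831, 0.68, 0.524, 0.365, 0.204, 0.041, -0.122, -0.285, -0.445, -0.602, -0.756, -0.904, -1.047, -1.182, -1.31, -1.429, -1.538, -1.637, -1.725, -1.802, -1.867, -1.919, -1.959, -1.985, -1.998] (distinct, 3 d.p.).
Lovász: ϑ = −77(-2*cos(pi/77))/(2+-(-1)*2*cos(pi/77)) = 77*cos(pi/77)/(cos(pi/77) + 1).
≈ 38.483973 (to 6 d.p.).
38 ≤ 77*cos(pi/77)/(cos(pi/77) + 1) ≤ 39: both strict.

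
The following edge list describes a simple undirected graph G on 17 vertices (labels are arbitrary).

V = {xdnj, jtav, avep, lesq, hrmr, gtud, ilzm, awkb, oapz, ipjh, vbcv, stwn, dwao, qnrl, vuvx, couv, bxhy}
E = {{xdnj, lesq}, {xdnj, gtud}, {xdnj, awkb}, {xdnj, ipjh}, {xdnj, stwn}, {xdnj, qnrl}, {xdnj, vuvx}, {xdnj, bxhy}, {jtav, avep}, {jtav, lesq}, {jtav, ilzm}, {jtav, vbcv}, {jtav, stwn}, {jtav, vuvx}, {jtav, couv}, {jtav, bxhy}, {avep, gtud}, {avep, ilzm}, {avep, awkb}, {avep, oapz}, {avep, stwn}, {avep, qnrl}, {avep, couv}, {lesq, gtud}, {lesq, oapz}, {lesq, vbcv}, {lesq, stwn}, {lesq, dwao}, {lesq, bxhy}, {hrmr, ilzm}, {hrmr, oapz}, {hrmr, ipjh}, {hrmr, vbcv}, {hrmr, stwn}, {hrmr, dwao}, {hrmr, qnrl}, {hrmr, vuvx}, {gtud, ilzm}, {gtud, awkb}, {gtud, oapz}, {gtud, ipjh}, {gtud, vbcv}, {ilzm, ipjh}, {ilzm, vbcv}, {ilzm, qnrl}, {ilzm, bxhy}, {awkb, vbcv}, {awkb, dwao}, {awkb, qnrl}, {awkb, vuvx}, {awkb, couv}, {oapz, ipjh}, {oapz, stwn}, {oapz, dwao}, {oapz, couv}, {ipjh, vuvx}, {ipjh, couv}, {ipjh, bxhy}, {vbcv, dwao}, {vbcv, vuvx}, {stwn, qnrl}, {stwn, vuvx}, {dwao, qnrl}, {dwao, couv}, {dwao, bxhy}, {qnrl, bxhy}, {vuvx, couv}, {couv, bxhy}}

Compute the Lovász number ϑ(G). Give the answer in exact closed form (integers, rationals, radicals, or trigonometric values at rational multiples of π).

sqrt(17)

Vertex ilzm has 8 neighbors: jtav, avep, hrmr, gtud, ipjh, vbcv, qnrl, bxhy.
Vertex bxhy has 8 neighbors: xdnj, jtav, lesq, ilzm, ipjh, dwao, qnrl, couv.
deg(oapz) = 8; N(oapz) = {avep, lesq, hrmr, gtud, ipjh, stwn, dwao, couv}.
deg(vuvx) = 8; N(vuvx) = {xdnj, jtav, hrmr, awkb, ipjh, vbcv, stwn, couv}.
G on 17 vertices is 8-regular; Paley(17): SR with (k,λ,μ)=(8,3,4).
spec(A) ≈ [8.0, 1.562, -2.562] (distinct, 3 d.p.).
Lovász: ϑ = −17(-sqrt(17)/2 - 1/2)/(8+-(-sqrt(17)/2 - 1/2)) = sqrt(17).
ϑ(G) ≈ 4.123106.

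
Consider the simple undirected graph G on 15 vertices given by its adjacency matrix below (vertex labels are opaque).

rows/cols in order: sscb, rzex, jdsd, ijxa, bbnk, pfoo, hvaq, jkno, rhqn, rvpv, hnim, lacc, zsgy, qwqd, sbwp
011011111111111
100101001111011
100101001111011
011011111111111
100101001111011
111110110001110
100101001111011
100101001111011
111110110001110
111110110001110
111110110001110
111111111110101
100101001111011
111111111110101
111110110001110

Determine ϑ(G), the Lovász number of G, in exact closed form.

Vertex rzex has 9 neighbors: sscb, ijxa, pfoo, rhqn, rvpv, hnim, lacc, qwqd, sbwp.
N(rvpv) = {sscb, rzex, jdsd, ijxa, bbnk, hvaq, jkno, lacc, zsgy, qwqd}, |N(rvpv)| = 10.
deg(pfoo) = 10; N(pfoo) = {sscb, rzex, jdsd, ijxa, bbnk, hvaq, jkno, lacc, zsgy, qwqd}.
N(bbnk) = {sscb, ijxa, pfoo, rhqn, rvpv, hnim, lacc, qwqd, sbwp}, |N(bbnk)| = 9.
Complete 4-partite, parts [6, 5, 2, 2]: perfect, ϑ = α = 6.
Numerically 6.00000000.
Lovász sandwich 6 ≤ 6 ≤ 6: collapsed.

6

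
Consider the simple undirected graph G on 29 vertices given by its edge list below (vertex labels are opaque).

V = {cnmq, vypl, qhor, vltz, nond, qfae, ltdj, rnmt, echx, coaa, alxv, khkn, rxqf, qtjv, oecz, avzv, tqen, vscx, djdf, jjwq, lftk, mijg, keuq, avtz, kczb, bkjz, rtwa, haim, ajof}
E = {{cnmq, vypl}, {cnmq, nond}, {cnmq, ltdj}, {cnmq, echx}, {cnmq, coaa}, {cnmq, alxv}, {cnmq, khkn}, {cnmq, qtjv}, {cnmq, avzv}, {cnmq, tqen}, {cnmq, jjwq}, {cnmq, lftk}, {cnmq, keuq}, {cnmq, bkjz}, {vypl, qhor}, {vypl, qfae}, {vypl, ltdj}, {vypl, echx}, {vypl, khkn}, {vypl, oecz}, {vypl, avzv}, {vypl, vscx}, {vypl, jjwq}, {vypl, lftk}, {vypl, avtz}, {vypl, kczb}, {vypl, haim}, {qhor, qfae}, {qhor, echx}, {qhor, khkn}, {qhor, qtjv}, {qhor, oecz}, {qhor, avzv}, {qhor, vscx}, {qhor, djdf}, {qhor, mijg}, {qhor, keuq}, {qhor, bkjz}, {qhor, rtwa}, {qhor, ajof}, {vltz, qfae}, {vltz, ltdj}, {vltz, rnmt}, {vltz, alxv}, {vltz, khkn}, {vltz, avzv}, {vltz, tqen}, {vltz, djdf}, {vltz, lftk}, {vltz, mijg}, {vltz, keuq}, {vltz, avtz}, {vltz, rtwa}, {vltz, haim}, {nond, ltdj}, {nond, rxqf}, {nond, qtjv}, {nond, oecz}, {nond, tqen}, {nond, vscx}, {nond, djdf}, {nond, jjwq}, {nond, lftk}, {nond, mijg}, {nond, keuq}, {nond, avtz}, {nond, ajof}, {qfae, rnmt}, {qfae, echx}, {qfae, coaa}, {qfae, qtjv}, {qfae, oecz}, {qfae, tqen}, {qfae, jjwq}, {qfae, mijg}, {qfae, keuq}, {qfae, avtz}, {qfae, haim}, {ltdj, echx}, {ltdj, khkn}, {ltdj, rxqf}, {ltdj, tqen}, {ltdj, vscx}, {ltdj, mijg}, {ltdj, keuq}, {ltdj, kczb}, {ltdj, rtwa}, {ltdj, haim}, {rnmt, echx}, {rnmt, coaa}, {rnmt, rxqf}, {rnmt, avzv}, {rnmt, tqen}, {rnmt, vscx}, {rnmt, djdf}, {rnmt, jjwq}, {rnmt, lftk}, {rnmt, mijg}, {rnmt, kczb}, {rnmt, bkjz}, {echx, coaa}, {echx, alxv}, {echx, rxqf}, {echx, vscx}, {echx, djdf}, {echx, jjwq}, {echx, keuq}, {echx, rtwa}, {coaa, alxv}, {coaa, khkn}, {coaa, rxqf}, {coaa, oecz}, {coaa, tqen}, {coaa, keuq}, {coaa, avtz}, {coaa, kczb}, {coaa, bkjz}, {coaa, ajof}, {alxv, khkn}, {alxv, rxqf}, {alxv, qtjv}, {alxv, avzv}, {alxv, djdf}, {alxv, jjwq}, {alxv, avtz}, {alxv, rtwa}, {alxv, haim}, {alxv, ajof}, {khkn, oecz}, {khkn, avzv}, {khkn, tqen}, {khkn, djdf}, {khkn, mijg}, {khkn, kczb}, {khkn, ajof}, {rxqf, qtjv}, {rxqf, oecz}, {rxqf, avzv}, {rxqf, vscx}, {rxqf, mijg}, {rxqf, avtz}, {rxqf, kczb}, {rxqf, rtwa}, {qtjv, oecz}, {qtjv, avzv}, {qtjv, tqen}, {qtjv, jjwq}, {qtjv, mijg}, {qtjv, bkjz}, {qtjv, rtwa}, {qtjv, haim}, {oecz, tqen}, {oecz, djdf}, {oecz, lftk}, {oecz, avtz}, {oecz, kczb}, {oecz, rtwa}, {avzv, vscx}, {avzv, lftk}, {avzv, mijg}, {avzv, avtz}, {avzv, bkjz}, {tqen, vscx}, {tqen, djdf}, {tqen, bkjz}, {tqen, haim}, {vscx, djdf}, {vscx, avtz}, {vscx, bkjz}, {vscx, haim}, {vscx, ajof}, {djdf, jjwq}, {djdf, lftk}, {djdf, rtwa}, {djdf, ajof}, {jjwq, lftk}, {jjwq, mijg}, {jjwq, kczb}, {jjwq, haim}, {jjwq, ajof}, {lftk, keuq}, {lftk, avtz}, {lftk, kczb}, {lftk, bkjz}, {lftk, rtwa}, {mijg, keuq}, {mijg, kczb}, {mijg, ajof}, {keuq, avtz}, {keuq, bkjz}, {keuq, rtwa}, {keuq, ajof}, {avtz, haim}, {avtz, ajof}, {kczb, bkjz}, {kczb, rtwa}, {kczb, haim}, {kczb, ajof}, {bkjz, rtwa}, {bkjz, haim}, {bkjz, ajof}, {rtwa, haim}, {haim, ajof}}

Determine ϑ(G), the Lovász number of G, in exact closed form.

sqrt(29)

N(keuq) = {cnmq, qhor, vltz, nond, qfae, ltdj, echx, coaa, lftk, mijg, avtz, bkjz, rtwa, ajof}, |N(keuq)| = 14.
Vertex vscx has 14 neighbors: vypl, qhor, nond, ltdj, rnmt, echx, rxqf, avzv, tqen, djdf, avtz, bkjz, haim, ajof.
Vertex qfae has 14 neighbors: vypl, qhor, vltz, rnmt, echx, coaa, qtjv, oecz, tqen, jjwq, mijg, keuq, avtz, haim.
Vertex kczb has 14 neighbors: vypl, ltdj, rnmt, coaa, khkn, rxqf, oecz, jjwq, lftk, mijg, bkjz, rtwa, haim, ajof.
G on 29 vertices is 14-regular; strongly regular (29,14,6,7).
spec(A) ≈ [14.0, 2.193, -3.193] (distinct, 3 d.p.).
With N=29: ϑ(G) = 29·(-(-sqrt(29)/2 - 1/2))/(14−(-sqrt(29)/2 - 1/2)) = sqrt(29).
≈ 5.38516 (to 5 d.p.).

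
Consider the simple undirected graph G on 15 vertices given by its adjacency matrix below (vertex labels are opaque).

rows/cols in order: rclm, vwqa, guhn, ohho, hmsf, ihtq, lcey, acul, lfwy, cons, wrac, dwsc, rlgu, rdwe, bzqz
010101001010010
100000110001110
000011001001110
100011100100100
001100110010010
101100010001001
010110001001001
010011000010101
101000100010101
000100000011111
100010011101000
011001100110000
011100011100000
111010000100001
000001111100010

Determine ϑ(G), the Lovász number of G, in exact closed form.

5

deg(lcey) = 6; N(lcey) = {vwqa, ohho, hmsf, lfwy, dwsc, bzqz}.
N(bzqz) = {ihtq, lcey, acul, lfwy, cons, rdwe}, |N(bzqz)| = 6.
N(cons) = {ohho, wrac, dwsc, rlgu, rdwe, bzqz}, |N(cons)| = 6.
Vertex ihtq has 6 neighbors: rclm, guhn, ohho, acul, dwsc, bzqz.
deg(v) = 6 for all v (|V|=15); Kneser-type, 2-subsets of [6].
The 3 distinct eigenvalues: [6.0, 1.0, -3.0].
−15·(-3) / ((6)−(-3)) = 5 = ϑ(G).
≈ 5.000000000 (to 9 d.p.).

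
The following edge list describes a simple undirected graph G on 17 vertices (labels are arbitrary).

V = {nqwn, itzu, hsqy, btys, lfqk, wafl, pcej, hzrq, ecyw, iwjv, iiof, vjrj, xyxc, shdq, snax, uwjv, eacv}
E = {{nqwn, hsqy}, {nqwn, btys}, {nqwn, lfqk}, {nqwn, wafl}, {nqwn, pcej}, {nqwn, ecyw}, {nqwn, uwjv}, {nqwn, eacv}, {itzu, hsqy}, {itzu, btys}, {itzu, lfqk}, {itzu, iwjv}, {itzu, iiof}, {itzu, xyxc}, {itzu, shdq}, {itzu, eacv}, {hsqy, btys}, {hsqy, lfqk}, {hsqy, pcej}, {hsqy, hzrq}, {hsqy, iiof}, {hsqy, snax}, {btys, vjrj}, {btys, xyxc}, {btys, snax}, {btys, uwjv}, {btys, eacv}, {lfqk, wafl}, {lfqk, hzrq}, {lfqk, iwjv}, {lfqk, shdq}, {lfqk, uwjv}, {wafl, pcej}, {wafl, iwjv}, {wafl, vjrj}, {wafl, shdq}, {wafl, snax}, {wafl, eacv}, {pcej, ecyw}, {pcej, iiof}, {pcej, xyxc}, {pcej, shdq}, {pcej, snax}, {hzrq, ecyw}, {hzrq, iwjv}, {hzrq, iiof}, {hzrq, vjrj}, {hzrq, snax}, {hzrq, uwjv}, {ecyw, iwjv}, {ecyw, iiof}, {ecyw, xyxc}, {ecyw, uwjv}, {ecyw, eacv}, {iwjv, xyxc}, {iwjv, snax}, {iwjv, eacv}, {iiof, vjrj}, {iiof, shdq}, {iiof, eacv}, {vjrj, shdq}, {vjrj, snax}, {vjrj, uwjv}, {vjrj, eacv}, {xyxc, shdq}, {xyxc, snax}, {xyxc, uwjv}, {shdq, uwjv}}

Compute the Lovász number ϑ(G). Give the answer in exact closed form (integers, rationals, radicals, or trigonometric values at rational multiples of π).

sqrt(17)

deg(hsqy) = 8; N(hsqy) = {nqwn, itzu, btys, lfqk, pcej, hzrq, iiof, snax}.
N(eacv) = {nqwn, itzu, btys, wafl, ecyw, iwjv, iiof, vjrj}, |N(eacv)| = 8.
deg(vjrj) = 8; N(vjrj) = {btys, wafl, hzrq, iiof, shdq, snax, uwjv, eacv}.
deg(wafl) = 8; N(wafl) = {nqwn, lfqk, pcej, iwjv, vjrj, shdq, snax, eacv}.
Regular of degree 8 on 17 vertices: SR(17,8,3,4) — a Paley graph.
A has 3 distinct eigenvalues ≈ [8.0, 1.561553, -2.561553].
−17·(-sqrt(17)/2 - 1/2) / ((8)−(-sqrt(17)/2 - 1/2)) = sqrt(17) = ϑ(G).
ϑ(G) ≈ 4.123105626.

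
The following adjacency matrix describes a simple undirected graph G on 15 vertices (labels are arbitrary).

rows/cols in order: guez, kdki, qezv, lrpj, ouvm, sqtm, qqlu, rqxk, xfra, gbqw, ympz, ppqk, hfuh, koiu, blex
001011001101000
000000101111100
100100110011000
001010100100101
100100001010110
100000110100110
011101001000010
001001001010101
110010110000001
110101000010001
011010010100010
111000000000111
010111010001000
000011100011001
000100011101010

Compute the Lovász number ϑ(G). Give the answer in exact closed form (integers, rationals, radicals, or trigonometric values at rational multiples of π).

Vertex ympz has 6 neighbors: kdki, qezv, ouvm, rqxk, gbqw, koiu.
N(gbqw) = {guez, kdki, lrpj, sqtm, ympz, blex}, |N(gbqw)| = 6.
Vertex hfuh has 6 neighbors: kdki, lrpj, ouvm, sqtm, rqxk, ppqk.
N(qqlu) = {kdki, qezv, lrpj, sqtm, xfra, koiu}, |N(qqlu)| = 6.
Every vertex has degree 6 (N=15); Kneser K(6,2) on C(6,2)=15 vertices.
A has 3 distinct eigenvalues ≈ [6.0, 1.0, -3.0].
Lovász (edge-transitive): ϑ = −15·(-3)/((6)−(-3)) = 5.
Numerically 5.0000.

5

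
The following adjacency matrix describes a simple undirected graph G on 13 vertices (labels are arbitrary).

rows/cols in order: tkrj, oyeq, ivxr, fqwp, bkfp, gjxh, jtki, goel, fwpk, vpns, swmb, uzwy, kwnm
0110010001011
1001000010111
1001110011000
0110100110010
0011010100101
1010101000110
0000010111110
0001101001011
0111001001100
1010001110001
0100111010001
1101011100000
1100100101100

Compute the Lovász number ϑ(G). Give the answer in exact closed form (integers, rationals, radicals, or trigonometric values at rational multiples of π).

deg(tkrj) = 6; N(tkrj) = {oyeq, ivxr, gjxh, vpns, uzwy, kwnm}.
Vertex fwpk has 6 neighbors: oyeq, ivxr, fqwp, jtki, vpns, swmb.
Vertex swmb has 6 neighbors: oyeq, bkfp, gjxh, jtki, fwpk, kwnm.
Vertex vpns has 6 neighbors: tkrj, ivxr, jtki, goel, fwpk, kwnm.
G on 13 vertices is 6-regular; SR(13,6,2,3) — a Paley graph.
spec(A) ≈ [6.0, 1.3028, -2.3028] (distinct, 4 d.p.).
With N=13: ϑ(G) = 13·(-(-sqrt(13)/2 - 1/2))/(6−(-sqrt(13)/2 - 1/2)) = sqrt(13).
Numerically 3.6056.

sqrt(13)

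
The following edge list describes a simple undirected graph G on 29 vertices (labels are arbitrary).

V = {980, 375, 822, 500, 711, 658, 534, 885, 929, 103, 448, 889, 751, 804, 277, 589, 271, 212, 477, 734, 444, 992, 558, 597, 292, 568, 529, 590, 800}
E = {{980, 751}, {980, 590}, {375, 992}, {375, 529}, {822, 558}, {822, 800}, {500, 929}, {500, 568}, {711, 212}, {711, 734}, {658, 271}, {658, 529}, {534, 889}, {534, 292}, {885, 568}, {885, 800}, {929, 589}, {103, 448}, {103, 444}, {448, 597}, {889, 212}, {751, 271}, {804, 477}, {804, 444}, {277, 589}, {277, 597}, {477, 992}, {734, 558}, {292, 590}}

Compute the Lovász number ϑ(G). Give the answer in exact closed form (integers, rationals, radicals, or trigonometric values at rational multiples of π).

29*cos(pi/29)/(cos(pi/29) + 1)

N(980) = {751, 590}, |N(980)| = 2.
Vertex 800 has 2 neighbors: 822, 885.
N(212) = {711, 889}, |N(212)| = 2.
N(271) = {658, 751}, |N(271)| = 2.
29-vertex 2-regular graph: this is C_{29}, the 29-cycle.
The 15 distinct eigenvalues: [2.0, 1.9532, 1.8152, 1.5922, 1.2948, 0.9368, 0.5351, 0.1083, -0.3236, -0.7403, -1.1224, -1.452, -1.7137, -1.8953, -1.9883].
λ_max=2, λ_min=-2*cos(pi/29); ϑ = −29·λ_min/(λ_max−λ_min) = 29*cos(pi/29)/(cos(pi/29) + 1).
ϑ(G) ≈ 14.4573753.
Sandwich: α(G)=14 ≤ ϑ(G)=29*cos(pi/29)/(cos(pi/29) + 1) ≤ χ(Ḡ)=15 (both strict).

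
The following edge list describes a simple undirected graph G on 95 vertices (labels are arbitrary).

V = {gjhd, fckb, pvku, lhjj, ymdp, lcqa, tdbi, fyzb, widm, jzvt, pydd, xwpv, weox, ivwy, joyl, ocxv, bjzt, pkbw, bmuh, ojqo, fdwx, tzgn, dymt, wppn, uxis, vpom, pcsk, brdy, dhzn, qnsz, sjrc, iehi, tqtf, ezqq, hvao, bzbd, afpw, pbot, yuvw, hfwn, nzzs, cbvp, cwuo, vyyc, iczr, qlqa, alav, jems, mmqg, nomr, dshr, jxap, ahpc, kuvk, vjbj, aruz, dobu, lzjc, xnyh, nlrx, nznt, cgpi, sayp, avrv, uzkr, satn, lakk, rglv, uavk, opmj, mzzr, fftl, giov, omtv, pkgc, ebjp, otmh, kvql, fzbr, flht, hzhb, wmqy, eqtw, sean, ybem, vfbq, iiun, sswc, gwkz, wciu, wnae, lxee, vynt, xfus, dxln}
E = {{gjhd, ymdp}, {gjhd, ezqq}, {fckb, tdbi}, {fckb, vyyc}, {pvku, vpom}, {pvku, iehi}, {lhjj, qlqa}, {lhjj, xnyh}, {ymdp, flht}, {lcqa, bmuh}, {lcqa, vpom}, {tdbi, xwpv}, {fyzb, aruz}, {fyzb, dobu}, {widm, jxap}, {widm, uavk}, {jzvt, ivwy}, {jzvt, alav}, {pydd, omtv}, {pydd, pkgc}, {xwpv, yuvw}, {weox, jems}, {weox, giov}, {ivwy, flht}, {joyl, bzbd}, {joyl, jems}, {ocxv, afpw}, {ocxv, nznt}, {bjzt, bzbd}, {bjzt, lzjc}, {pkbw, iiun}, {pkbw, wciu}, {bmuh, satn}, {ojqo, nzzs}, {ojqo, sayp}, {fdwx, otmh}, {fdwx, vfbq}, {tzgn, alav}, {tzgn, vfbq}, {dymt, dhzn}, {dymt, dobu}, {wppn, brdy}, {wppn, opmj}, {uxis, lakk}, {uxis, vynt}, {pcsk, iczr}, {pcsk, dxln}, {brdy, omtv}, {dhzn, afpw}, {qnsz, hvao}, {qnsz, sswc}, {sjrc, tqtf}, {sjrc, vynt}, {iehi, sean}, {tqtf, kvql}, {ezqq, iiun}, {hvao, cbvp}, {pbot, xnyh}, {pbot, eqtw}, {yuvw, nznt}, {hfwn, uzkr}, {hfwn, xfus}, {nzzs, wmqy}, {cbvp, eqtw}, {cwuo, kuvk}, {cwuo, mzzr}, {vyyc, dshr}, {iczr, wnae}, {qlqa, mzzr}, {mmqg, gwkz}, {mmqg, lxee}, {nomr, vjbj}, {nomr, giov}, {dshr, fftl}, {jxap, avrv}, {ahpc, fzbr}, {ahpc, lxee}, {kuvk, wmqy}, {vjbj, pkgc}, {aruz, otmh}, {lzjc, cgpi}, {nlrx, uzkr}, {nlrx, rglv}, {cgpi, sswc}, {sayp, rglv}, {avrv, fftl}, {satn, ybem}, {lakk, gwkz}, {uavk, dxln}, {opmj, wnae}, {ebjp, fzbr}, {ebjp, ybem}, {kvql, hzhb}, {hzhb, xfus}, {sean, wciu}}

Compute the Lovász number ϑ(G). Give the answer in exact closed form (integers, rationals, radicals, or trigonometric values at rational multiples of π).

deg(rglv) = 2; N(rglv) = {nlrx, sayp}.
N(wmqy) = {nzzs, kuvk}, |N(wmqy)| = 2.
Vertex yuvw has 2 neighbors: xwpv, nznt.
Vertex uxis has 2 neighbors: lakk, vynt.
Regular of degree 2 on 95 vertices: connected 2-regular on 95 ⇒ C_{95}.
A has 48 distinct eigenvalues ≈ [2.0, 1.99563, 1.98253, 1.96076, 1.93042, 1.89163, 1.84458, 1.78946, 1.72651, 1.65602, 1.57828, 1.49364, 1.40247, 1.30517, 1.20216, 1.0939, 0.98085, 0.86351, 0.74239, 0.61803, 0.49097, 0.36176, 0.23097, 0.09917, -0.03307, -0.16516, -0.29653, -0.4266, -0.55481, -0.68059, -0.80339, -0.92268, -1.03794, -1.14866, -1.25435, -1.35456, -1.44885, -1.5368, -1.61803, -1.69219, -1.75895, -1.81801, -1.86913, -1.91207, -1.94665, -1.97272, -1.99017, -1.99891].
ϑ = −N·λ_min/(λ_max−λ_min) = −95·(-2*cos(pi/95))/(2−(-2*cos(pi/95))) = 95*cos(pi/95)/(cos(pi/95) + 1).
≈ 47.4870 (to 4 d.p.).
Sandwich: α(G)=47 ≤ ϑ(G)=95*cos(pi/95)/(cos(pi/95) + 1) ≤ χ(Ḡ)=48 (both strict).

95*cos(pi/95)/(cos(pi/95) + 1)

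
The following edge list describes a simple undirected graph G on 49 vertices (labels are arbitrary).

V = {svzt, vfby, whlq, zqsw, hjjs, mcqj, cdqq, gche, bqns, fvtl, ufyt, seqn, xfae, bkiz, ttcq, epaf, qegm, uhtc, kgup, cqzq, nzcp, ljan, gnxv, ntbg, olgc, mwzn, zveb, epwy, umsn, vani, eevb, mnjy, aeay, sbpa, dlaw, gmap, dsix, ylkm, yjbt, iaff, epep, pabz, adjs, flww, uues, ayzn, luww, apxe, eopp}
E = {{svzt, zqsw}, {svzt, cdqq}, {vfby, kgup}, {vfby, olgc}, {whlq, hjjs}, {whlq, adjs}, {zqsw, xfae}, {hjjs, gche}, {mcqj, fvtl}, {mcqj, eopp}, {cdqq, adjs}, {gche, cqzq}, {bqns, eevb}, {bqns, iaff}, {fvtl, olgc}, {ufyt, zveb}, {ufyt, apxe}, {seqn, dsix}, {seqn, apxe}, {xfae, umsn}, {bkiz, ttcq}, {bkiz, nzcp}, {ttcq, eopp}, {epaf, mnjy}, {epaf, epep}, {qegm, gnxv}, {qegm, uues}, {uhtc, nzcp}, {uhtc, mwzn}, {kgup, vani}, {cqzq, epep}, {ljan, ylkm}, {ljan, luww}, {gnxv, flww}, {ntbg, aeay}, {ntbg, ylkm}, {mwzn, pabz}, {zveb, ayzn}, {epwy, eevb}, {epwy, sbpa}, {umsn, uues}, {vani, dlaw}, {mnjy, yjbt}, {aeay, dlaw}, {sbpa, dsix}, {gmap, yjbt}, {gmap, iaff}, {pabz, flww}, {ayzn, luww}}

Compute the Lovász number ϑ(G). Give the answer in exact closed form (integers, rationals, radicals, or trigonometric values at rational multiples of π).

deg(zqsw) = 2; N(zqsw) = {svzt, xfae}.
Vertex qegm has 2 neighbors: gnxv, uues.
Vertex epep has 2 neighbors: epaf, cqzq.
deg(eevb) = 2; N(eevb) = {bqns, epwy}.
49-vertex 2-regular graph: a single 49-cycle (edge-transitive).
spec(A) ≈ [2.0, 1.984, 1.935, 1.854, 1.743, 1.603, 1.437, 1.247, 1.037, 0.81, 0.569, 0.319, 0.064, -0.192, -0.445, -0.691, -0.925, -1.144, -1.345, -1.523, -1.676, -1.802, -1.898, -1.963, -1.996] (distinct, 3 d.p.).
ϑ = −N·λ_min/(λ_max−λ_min) = −49·(-2*cos(pi/49))/(2−(-2*cos(pi/49))) = 49*cos(pi/49)/(cos(pi/49) + 1).
Numerically 24.47480518.
Lovász sandwich 24 ≤ 49*cos(pi/49)/(cos(pi/49) + 1) ≤ 25: both strict.

49*cos(pi/49)/(cos(pi/49) + 1)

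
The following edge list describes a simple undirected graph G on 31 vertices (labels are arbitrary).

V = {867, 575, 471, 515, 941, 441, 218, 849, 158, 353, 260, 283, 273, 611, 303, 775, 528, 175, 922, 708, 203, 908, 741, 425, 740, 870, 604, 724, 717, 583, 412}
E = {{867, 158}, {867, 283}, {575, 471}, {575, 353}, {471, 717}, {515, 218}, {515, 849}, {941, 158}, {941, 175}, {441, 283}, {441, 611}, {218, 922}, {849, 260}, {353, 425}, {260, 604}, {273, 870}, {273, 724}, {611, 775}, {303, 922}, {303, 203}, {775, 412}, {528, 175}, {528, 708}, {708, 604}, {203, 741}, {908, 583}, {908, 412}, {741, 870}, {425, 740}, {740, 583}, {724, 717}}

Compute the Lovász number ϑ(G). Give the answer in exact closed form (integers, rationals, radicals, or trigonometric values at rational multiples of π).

31*cos(pi/31)/(cos(pi/31) + 1)

Vertex 283 has 2 neighbors: 867, 441.
deg(175) = 2; N(175) = {941, 528}.
Vertex 870 has 2 neighbors: 273, 741.
Vertex 528 has 2 neighbors: 175, 708.
Every vertex has degree 2 (N=31); this is C_{31}, the 31-cycle.
The 16 distinct eigenvalues: [2.0, 1.95906, 1.83792, 1.64153, 1.37793, 1.05793, 0.69461, 0.30286, -0.1013, -0.50131, -0.88079, -1.22421, -1.51752, -1.74869, -1.90828, -1.98974].
Lovász (edge-transitive): ϑ = −31·(-2*cos(pi/31))/((2)−(-2*cos(pi/31))) = 31*cos(pi/31)/(cos(pi/31) + 1).
Numerically 15.4601350.
Lovász sandwich 15 ≤ 31*cos(pi/31)/(cos(pi/31) + 1) ≤ 16: both strict.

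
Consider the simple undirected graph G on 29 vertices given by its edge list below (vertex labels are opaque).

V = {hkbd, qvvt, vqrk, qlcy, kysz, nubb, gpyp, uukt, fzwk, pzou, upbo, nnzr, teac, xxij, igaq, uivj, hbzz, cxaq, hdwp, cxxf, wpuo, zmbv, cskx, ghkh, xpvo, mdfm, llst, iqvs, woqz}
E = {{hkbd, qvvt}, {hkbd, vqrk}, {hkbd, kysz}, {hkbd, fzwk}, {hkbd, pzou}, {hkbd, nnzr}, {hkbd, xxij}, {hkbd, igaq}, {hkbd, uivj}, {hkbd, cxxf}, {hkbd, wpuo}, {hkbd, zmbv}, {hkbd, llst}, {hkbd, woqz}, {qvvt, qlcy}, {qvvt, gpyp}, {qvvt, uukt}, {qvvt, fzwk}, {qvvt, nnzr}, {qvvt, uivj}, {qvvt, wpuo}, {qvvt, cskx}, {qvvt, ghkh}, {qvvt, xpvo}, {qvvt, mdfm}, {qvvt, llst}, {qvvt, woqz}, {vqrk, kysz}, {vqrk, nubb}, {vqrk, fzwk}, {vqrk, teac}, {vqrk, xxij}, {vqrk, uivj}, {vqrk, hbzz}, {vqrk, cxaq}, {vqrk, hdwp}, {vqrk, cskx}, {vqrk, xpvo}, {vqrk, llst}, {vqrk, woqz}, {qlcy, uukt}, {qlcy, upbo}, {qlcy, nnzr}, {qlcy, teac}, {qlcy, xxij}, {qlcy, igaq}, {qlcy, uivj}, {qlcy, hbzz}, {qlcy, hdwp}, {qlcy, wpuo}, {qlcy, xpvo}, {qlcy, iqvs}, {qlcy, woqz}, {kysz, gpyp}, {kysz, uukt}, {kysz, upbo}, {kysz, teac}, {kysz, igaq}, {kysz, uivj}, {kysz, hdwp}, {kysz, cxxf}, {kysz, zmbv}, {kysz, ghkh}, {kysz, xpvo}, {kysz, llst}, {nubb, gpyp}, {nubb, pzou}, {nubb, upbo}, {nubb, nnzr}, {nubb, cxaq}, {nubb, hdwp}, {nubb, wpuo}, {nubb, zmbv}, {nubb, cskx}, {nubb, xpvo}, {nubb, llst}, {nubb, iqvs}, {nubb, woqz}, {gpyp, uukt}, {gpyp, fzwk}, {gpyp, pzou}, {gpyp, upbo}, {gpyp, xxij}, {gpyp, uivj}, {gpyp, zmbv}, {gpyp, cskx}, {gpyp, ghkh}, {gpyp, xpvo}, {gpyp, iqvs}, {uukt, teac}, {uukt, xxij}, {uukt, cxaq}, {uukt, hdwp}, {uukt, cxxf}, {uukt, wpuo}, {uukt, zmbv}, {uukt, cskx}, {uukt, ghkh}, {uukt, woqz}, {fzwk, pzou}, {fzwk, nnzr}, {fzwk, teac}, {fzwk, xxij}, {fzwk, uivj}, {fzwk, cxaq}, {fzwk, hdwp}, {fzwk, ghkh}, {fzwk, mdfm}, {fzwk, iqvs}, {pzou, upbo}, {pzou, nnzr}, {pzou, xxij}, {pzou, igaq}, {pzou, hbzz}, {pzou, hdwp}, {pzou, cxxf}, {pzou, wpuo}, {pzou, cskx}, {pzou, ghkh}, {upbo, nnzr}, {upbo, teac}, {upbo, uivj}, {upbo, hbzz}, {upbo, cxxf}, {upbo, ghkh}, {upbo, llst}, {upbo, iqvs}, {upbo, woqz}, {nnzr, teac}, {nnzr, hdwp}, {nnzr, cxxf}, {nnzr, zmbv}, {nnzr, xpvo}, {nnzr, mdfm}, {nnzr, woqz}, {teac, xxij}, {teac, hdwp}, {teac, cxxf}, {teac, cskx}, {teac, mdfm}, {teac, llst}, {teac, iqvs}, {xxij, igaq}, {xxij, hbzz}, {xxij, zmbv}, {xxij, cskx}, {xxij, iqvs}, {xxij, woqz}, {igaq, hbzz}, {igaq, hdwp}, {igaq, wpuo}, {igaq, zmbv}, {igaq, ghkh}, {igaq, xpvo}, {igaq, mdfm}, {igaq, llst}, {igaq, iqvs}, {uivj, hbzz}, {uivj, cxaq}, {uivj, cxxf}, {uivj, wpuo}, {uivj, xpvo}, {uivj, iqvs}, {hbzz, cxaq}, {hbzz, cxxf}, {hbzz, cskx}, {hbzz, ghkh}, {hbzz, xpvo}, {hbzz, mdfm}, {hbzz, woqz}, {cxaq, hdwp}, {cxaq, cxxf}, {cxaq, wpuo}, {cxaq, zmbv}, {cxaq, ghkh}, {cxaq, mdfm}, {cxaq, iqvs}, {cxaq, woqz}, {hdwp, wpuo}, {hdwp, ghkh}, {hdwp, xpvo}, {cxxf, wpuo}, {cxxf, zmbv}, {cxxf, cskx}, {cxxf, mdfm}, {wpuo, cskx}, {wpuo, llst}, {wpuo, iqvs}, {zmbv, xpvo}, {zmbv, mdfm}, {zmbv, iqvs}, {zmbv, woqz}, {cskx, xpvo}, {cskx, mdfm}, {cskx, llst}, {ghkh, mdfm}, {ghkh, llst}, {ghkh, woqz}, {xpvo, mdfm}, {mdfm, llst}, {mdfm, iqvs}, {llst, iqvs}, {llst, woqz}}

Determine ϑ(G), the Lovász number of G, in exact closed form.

Vertex xpvo has 14 neighbors: qvvt, vqrk, qlcy, kysz, nubb, gpyp, nnzr, igaq, uivj, hbzz, hdwp, zmbv, cskx, mdfm.
N(kysz) = {hkbd, vqrk, gpyp, uukt, upbo, teac, igaq, uivj, hdwp, cxxf, zmbv, ghkh, xpvo, llst}, |N(kysz)| = 14.
deg(teac) = 14; N(teac) = {vqrk, qlcy, kysz, uukt, fzwk, upbo, nnzr, xxij, hdwp, cxxf, cskx, mdfm, llst, iqvs}.
N(nubb) = {vqrk, gpyp, pzou, upbo, nnzr, cxaq, hdwp, wpuo, zmbv, cskx, xpvo, llst, iqvs, woqz}, |N(nubb)| = 14.
deg(v) = 14 for all v (|V|=29); strongly regular (29,14,6,7).
Distinct eigenvalues (to 3 d.p.): [14.0, 2.193, -3.193].
Lovász: ϑ = −29(-sqrt(29)/2 - 1/2)/(14+-(-sqrt(29)/2 - 1/2)) = sqrt(29).
ϑ(G) ≈ 5.3852.

sqrt(29)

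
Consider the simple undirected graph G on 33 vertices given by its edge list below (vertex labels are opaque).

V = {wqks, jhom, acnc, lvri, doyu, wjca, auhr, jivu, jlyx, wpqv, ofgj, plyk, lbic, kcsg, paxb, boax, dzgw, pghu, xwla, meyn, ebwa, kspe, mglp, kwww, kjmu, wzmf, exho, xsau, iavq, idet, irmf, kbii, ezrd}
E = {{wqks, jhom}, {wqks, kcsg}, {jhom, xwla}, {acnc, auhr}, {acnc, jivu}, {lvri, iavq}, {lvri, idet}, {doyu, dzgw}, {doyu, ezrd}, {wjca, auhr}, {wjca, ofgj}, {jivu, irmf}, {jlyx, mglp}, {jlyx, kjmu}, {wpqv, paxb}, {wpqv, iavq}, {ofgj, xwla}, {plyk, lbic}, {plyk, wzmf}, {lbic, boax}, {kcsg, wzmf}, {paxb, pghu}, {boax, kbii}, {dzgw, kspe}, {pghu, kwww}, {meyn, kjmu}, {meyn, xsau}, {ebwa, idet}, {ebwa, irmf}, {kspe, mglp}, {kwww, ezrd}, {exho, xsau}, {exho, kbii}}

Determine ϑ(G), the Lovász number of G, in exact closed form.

Vertex jlyx has 2 neighbors: mglp, kjmu.
deg(paxb) = 2; N(paxb) = {wpqv, pghu}.
deg(irmf) = 2; N(irmf) = {jivu, ebwa}.
deg(dzgw) = 2; N(dzgw) = {doyu, kspe}.
Regular of degree 2 on 33 vertices: connected 2-regular on 33 ⇒ C_{33}.
The 17 distinct eigenvalues: [2.0, 1.96386, 1.85674, 1.68251, 1.44747, 1.16011, 0.83083, 0.47152, 0.09516, -0.28463, -0.65414, -1.0, -1.30972, -1.57211, -1.77767, -1.91899, -1.99094].
−33·(-2*cos(pi/33)) / ((2)−(-2*cos(pi/33))) = 33*cos(pi/33)/(cos(pi/33) + 1) = ϑ(G).
= 16.4626… (decimal).
Lovász sandwich 16 ≤ 33*cos(pi/33)/(cos(pi/33) + 1) ≤ 17: both strict.

33*cos(pi/33)/(cos(pi/33) + 1)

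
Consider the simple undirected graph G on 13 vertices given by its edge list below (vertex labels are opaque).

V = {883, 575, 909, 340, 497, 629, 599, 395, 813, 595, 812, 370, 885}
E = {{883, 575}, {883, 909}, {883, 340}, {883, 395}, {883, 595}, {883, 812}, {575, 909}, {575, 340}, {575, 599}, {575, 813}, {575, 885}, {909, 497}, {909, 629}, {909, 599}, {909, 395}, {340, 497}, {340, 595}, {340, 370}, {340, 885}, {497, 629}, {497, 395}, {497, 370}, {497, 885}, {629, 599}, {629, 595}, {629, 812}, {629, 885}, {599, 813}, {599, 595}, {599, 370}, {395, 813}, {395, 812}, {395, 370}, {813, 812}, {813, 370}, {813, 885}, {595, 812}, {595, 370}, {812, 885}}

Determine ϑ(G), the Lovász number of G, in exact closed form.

sqrt(13)

Vertex 813 has 6 neighbors: 575, 599, 395, 812, 370, 885.
Vertex 370 has 6 neighbors: 340, 497, 599, 395, 813, 595.
Vertex 395 has 6 neighbors: 883, 909, 497, 813, 812, 370.
N(883) = {575, 909, 340, 395, 595, 812}, |N(883)| = 6.
Every vertex has degree 6 (N=13); Paley(13): SR with (k,λ,μ)=(6,2,3).
The 3 distinct eigenvalues: [6.0, 1.30278, -2.30278].
−13·(-sqrt(13)/2 - 1/2) / ((6)−(-sqrt(13)/2 - 1/2)) = sqrt(13) = ϑ(G).
≈ 3.60555 (to 5 d.p.).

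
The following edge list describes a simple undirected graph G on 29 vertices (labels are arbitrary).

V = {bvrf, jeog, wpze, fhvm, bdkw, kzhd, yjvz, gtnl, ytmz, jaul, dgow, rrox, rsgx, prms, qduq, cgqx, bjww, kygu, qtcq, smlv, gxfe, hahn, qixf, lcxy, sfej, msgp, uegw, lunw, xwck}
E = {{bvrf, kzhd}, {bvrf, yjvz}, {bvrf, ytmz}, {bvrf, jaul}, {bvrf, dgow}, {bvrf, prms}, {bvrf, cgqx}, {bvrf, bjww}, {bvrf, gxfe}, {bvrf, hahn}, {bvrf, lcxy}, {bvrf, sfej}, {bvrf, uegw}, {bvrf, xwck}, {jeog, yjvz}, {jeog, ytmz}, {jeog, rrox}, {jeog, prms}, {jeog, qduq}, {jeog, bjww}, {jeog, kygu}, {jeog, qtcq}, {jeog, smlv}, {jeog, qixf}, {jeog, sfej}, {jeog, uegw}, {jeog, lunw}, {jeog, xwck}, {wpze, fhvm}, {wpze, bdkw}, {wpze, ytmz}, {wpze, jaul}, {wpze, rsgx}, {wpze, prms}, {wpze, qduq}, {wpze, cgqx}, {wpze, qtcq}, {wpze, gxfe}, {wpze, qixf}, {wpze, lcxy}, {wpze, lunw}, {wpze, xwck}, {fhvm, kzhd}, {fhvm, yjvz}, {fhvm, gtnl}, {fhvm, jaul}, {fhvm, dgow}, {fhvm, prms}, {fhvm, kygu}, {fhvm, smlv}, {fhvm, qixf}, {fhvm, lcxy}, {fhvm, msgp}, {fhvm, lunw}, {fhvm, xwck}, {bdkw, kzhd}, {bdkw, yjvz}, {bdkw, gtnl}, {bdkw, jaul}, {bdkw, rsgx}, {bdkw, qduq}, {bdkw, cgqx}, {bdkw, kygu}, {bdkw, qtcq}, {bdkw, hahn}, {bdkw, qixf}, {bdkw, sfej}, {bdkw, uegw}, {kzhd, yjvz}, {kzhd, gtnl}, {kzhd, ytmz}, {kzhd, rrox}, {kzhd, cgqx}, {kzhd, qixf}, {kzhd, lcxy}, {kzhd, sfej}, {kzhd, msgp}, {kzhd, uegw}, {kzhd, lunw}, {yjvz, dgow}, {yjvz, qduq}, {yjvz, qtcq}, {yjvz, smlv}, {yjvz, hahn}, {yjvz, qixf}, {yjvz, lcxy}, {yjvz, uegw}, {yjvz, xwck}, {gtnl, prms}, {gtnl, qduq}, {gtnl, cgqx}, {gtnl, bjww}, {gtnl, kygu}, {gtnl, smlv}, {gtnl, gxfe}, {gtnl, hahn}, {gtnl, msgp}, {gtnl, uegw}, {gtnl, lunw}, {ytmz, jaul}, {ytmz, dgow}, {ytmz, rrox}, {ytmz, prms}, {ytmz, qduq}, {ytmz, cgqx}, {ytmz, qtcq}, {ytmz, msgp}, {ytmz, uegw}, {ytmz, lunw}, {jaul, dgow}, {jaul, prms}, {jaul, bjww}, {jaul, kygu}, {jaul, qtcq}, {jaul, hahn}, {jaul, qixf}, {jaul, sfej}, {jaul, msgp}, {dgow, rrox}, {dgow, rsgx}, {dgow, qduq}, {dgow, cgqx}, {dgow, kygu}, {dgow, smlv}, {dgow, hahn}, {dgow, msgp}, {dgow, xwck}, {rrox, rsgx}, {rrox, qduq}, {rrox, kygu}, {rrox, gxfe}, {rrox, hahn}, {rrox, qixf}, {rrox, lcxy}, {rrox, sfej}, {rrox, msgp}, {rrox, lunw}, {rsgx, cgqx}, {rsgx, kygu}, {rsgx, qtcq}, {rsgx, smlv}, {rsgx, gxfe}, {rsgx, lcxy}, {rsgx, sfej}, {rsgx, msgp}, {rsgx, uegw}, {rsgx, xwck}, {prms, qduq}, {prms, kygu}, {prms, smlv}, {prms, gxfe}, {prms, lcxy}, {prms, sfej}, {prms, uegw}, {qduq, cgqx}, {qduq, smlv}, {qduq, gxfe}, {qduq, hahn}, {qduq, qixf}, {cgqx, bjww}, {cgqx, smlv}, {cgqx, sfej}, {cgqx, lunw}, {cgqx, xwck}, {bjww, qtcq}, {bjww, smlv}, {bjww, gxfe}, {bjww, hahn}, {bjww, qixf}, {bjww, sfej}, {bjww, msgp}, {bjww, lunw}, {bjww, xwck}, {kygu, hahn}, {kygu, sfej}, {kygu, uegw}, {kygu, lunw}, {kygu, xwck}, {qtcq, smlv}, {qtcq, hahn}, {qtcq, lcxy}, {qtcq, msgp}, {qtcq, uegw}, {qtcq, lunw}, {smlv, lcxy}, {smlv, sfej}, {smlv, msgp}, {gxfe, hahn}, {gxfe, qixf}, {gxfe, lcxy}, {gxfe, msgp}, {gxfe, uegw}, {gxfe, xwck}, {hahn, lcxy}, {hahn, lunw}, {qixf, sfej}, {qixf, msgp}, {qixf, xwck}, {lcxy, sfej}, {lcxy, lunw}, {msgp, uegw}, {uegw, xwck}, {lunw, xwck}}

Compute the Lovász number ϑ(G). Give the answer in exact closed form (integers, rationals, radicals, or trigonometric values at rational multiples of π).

N(uegw) = {bvrf, jeog, bdkw, kzhd, yjvz, gtnl, ytmz, rsgx, prms, kygu, qtcq, gxfe, msgp, xwck}, |N(uegw)| = 14.
Vertex rrox has 14 neighbors: jeog, kzhd, ytmz, dgow, rsgx, qduq, kygu, gxfe, hahn, qixf, lcxy, sfej, msgp, lunw.
N(lcxy) = {bvrf, wpze, fhvm, kzhd, yjvz, rrox, rsgx, prms, qtcq, smlv, gxfe, hahn, sfej, lunw}, |N(lcxy)| = 14.
deg(kzhd) = 14; N(kzhd) = {bvrf, fhvm, bdkw, yjvz, gtnl, ytmz, rrox, cgqx, qixf, lcxy, sfej, msgp, uegw, lunw}.
14-regular, N=29; strongly regular (29,14,6,7).
Distinct eigenvalues (to 6 d.p.): [14.0, 2.192582, -3.192582].
Lovász (edge-transitive): ϑ = −29·(-sqrt(29)/2 - 1/2)/((14)−(-sqrt(29)/2 - 1/2)) = sqrt(29).
= 5.385165… (decimal).

sqrt(29)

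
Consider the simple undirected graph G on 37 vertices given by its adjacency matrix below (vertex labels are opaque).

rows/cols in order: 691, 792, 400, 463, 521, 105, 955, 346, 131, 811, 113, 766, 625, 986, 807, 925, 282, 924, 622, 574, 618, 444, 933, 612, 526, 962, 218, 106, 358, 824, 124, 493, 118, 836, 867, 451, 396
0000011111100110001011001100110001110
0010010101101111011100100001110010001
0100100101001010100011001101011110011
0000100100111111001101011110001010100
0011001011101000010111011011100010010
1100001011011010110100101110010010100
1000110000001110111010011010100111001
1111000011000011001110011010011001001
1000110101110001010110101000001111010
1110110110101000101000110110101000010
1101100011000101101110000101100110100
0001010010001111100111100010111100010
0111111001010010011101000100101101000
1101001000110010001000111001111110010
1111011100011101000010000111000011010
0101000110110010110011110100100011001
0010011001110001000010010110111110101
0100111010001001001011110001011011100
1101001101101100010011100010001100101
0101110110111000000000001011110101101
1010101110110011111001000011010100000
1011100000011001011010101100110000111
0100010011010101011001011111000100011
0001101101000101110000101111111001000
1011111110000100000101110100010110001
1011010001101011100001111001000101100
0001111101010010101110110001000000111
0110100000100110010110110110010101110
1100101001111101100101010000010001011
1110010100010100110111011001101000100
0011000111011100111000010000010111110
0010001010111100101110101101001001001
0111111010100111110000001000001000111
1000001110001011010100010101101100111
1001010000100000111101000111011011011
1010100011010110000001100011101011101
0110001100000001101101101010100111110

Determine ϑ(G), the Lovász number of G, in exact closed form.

Vertex 396 has 18 neighbors: 792, 400, 955, 346, 925, 282, 622, 574, 444, 933, 526, 218, 358, 493, 118, 836, 867, 451.
Vertex 792 has 18 neighbors: 400, 105, 346, 811, 113, 625, 986, 807, 925, 924, 622, 574, 933, 106, 358, 824, 118, 396.
Vertex 521 has 18 neighbors: 400, 463, 955, 131, 811, 113, 625, 924, 574, 618, 444, 612, 526, 218, 106, 358, 118, 451.
Vertex 358 has 18 neighbors: 691, 792, 521, 955, 811, 113, 766, 625, 986, 925, 282, 574, 444, 612, 824, 836, 451, 396.
Every vertex has degree 18 (N=37); SR(37,18,8,9) — a Paley graph.
spec(A) ≈ [18.0, 2.541, -3.541] (distinct, 3 d.p.).
λ_max=18, λ_min=-sqrt(37)/2 - 1/2; ϑ = −37·λ_min/(λ_max−λ_min) = sqrt(37).
= 6.0827625… (decimal).

sqrt(37)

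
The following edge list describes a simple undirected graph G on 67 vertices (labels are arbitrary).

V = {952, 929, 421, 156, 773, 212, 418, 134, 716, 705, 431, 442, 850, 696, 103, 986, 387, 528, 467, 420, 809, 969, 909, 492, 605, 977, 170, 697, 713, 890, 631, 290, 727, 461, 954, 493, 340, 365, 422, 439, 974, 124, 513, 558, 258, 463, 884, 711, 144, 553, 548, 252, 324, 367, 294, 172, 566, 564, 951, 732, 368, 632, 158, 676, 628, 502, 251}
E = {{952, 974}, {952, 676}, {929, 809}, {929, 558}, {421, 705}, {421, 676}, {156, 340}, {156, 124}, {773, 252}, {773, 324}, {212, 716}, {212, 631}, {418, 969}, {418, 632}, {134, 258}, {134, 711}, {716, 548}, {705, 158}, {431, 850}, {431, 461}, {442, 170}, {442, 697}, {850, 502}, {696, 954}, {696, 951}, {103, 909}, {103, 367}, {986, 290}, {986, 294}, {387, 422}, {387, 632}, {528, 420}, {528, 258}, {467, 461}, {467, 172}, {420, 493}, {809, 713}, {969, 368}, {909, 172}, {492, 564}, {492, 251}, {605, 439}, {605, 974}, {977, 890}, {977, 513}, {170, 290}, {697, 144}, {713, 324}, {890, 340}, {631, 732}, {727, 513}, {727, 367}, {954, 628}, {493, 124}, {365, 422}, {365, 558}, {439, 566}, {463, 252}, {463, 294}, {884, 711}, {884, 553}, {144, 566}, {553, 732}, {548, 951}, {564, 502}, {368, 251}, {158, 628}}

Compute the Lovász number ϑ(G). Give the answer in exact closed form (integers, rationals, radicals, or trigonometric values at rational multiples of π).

Vertex 969 has 2 neighbors: 418, 368.
deg(365) = 2; N(365) = {422, 558}.
deg(463) = 2; N(463) = {252, 294}.
deg(420) = 2; N(420) = {528, 493}.
Every vertex has degree 2 (N=67); the odd cycle C_{67}.
spec(A) ≈ [2.0, 1.991212, 1.964925, 1.92137, 1.860931, 1.784137, 1.691664, 1.584325, 1.463063, 1.328943, 1.183144, 1.026948, 0.861727, 0.688934, 0.510086, 0.326755, 0.140552, -0.046885, -0.233911, -0.418881, -0.600169, -0.776184, -0.945377, -1.106262, -1.257426, -1.397539, -1.52537, -1.639797, -1.739813, -1.824539, -1.893231, -1.945286, -1.980245, -1.997802] (distinct, 6 d.p.).
ϑ = −N·λ_min/(λ_max−λ_min) = −67·(-2*cos(pi/67))/(2−(-2*cos(pi/67))) = 67*cos(pi/67)/(cos(pi/67) + 1).
Numerically 33.481580.
Sandwich: α(G)=33 ≤ ϑ(G)=67*cos(pi/67)/(cos(pi/67) + 1) ≤ χ(Ḡ)=34 (both strict).

67*cos(pi/67)/(cos(pi/67) + 1)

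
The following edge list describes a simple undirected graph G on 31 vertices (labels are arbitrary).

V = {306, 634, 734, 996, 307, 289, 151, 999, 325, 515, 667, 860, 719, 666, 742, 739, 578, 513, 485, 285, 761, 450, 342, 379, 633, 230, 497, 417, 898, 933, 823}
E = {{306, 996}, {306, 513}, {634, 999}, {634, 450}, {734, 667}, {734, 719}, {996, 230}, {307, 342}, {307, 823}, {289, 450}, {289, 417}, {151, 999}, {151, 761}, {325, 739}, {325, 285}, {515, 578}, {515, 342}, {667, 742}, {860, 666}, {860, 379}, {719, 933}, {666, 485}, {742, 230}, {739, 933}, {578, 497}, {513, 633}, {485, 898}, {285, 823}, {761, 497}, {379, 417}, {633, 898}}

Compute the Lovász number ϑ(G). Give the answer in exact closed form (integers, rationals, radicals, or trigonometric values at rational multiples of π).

31*cos(pi/31)/(cos(pi/31) + 1)

deg(417) = 2; N(417) = {289, 379}.
N(860) = {666, 379}, |N(860)| = 2.
N(485) = {666, 898}, |N(485)| = 2.
Vertex 761 has 2 neighbors: 151, 497.
31-vertex 2-regular graph: the odd cycle C_{31}.
Distinct eigenvalues (to 3 d.p.): [2.0, 1.959, 1.838, 1.642, 1.378, 1.058, 0.695, 0.303, -0.101, -0.501, -0.881, -1.224, -1.518, -1.749, -1.908, -1.99].
Lovász: ϑ = −31(-2*cos(pi/31))/(2+-(-1)*2*cos(pi/31)) = 31*cos(pi/31)/(cos(pi/31) + 1).
Numerically 15.46013.
Check 15 ≤ 31*cos(pi/31)/(cos(pi/31) + 1) ≤ 16: both strict.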